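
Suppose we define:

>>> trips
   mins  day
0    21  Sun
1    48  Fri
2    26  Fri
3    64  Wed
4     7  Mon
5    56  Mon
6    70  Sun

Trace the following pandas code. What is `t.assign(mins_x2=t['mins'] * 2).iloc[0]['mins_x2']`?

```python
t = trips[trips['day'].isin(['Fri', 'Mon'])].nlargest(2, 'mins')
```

filter rows where day in ['Fri', 'Mon']:
   mins  day
1    48  Fri
2    26  Fri
4     7  Mon
5    56  Mon
take 2 rows with largest mins:
   mins  day
5    56  Mon
1    48  Fri
add column mins_x2 = t['mins'] * 2:
   mins  day  mins_x2
5    56  Mon      112
1    48  Fri       96
value at position 0, column 'mins_x2' → 112

112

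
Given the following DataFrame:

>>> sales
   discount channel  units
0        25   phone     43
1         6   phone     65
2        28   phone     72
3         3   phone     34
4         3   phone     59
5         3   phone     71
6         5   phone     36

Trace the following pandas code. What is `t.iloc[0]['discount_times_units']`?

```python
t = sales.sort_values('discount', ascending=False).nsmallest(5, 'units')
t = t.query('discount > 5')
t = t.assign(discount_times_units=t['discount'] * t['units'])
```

sort by discount descending:
   discount channel  units
2        28   phone     72
0        25   phone     43
1         6   phone     65
6         5   phone     36
3         3   phone     34
4         3   phone     59
5         3   phone     71
take 5 rows with smallest units:
   discount channel  units
3         3   phone     34
6         5   phone     36
0        25   phone     43
4         3   phone     59
1         6   phone     65
filter rows where discount > 5:
   discount channel  units
0        25   phone     43
1         6   phone     65
add column discount_times_units = t['discount'] * t['units']:
   discount channel  units  discount_times_units
0        25   phone     43                  1075
1         6   phone     65                   390
Finally, value at position 0, column 'discount_times_units' = 1075.

1075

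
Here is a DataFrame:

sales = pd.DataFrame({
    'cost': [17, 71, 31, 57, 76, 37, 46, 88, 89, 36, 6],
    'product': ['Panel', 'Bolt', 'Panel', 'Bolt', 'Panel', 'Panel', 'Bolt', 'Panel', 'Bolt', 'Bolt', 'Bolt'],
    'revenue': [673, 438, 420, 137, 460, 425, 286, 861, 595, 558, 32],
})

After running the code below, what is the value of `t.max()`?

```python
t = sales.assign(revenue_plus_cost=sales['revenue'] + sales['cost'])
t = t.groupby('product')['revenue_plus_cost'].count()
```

6

add column revenue_plus_cost = sales['revenue'] + sales['cost']:
    cost product  revenue  revenue_plus_cost
0     17   Panel      673                690
1     71    Bolt      438                509
2     31   Panel      420                451
3     57    Bolt      137                194
4     76   Panel      460                536
5     37   Panel      425                462
6     46    Bolt      286                332
7     88   Panel      861                949
8     89    Bolt      595                684
9     36    Bolt      558                594
10     6    Bolt       32                 38
group by product, count of revenue_plus_cost:
product
Bolt     6
Panel    5
Name: revenue_plus_cost, dtype: int64
Then the max of the resulting series: 6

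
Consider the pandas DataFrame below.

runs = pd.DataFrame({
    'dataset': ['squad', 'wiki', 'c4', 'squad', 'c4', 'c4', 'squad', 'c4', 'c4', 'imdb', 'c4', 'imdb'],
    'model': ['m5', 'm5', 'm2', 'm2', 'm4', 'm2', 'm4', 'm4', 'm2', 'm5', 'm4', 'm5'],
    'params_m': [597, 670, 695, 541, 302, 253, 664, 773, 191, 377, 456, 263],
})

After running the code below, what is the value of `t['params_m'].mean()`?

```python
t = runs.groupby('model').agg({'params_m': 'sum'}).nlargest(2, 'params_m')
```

group by model, sum of params_m:
       params_m
model          
m2         1680
m4         2195
m5         1907
take 2 rows with largest params_m:
       params_m
model          
m4         2195
m5         1907
Reading off the mean of column 'params_m', we get 2051.0.

2051.0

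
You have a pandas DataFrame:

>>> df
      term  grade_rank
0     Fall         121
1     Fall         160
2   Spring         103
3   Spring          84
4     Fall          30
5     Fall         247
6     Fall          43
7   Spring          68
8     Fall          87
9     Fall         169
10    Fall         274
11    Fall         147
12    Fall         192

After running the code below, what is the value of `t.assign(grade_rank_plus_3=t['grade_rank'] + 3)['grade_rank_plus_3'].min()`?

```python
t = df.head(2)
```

take first 2 rows:
   term  grade_rank
0  Fall         121
1  Fall         160
add column grade_rank_plus_3 = t['grade_rank'] + 3:
   term  grade_rank  grade_rank_plus_3
0  Fall         121                124
1  Fall         160                163
Hence 124.

124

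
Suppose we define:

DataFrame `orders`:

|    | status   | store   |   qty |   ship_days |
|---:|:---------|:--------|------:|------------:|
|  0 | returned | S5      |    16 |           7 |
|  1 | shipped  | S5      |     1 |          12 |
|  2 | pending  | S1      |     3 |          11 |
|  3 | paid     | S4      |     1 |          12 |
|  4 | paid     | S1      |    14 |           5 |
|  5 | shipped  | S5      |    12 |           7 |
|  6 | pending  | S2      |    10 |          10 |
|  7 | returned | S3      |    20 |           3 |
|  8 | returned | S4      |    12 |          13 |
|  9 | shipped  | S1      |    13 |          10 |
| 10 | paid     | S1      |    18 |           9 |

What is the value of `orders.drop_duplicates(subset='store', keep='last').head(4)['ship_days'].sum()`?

drop duplicate store (keep=last):
      status store  qty  ship_days
5    shipped    S5   12          7
6    pending    S2   10         10
7   returned    S3   20          3
8   returned    S4   12         13
10      paid    S1   18          9
take first 4 rows:
     status store  qty  ship_days
5   shipped    S5   12          7
6   pending    S2   10         10
7  returned    S3   20          3
8  returned    S4   12         13
So sum() = 33.

33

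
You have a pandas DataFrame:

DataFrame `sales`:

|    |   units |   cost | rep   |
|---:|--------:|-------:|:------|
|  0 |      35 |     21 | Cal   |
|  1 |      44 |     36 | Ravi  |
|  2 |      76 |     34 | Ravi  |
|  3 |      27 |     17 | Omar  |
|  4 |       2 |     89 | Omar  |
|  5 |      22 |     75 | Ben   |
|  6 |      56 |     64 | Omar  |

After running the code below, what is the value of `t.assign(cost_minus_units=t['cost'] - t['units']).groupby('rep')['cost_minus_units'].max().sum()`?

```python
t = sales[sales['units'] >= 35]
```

filter rows where units >= 35:
   units  cost   rep
0     35    21   Cal
1     44    36  Ravi
2     76    34  Ravi
6     56    64  Omar
add column cost_minus_units = t['cost'] - t['units']:
   units  cost   rep  cost_minus_units
0     35    21   Cal               -14
1     44    36  Ravi                -8
2     76    34  Ravi               -42
6     56    64  Omar                 8
group by rep, max of cost_minus_units:
rep
Cal    -14
Omar     8
Ravi    -8
Name: cost_minus_units, dtype: int64

-14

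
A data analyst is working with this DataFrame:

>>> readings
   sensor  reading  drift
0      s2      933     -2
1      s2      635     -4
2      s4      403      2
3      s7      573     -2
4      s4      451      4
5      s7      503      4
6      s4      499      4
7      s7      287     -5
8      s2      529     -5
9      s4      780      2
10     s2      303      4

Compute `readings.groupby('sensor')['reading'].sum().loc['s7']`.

group by sensor, sum of reading:
sensor
s2    2400
s4    2133
s7    1363
Name: reading, dtype: int64
The value at index 's7' is 1363.

1363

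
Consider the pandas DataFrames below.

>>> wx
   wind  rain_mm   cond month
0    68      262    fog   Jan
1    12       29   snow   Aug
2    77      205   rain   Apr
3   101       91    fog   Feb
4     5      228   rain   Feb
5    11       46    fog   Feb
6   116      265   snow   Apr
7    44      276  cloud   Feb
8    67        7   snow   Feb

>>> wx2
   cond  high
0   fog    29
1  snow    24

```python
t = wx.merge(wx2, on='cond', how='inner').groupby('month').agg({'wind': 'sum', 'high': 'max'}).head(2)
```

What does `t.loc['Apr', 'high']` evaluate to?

24

merge on 'cond' (how='inner') → 6 rows:
   wind  rain_mm  cond month  high
0    68      262   fog   Jan    29
1    12       29  snow   Aug    24
2   101       91   fog   Feb    29
3    11       46   fog   Feb    29
4   116      265  snow   Apr    24
5    67        7  snow   Feb    24
group by month: sum(wind), max(high):
       wind  high
month            
Apr     116    24
Aug      12    24
Feb     179    29
Jan      68    29
take first 2 rows:
       wind  high
month            
Apr     116    24
Aug      12    24
So loc['Apr', 'high'] = 24.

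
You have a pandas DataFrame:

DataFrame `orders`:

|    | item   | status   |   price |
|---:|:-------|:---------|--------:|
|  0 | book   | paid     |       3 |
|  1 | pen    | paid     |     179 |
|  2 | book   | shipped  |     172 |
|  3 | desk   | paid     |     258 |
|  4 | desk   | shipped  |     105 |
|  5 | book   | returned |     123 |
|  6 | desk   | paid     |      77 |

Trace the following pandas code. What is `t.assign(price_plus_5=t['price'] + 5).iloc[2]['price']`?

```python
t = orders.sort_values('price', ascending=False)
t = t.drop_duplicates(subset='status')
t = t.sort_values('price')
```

sort by price descending:
   item    status  price
3  desk      paid    258
1   pen      paid    179
2  book   shipped    172
5  book  returned    123
4  desk   shipped    105
6  desk      paid     77
0  book      paid      3
drop duplicate status (keep=first):
   item    status  price
3  desk      paid    258
2  book   shipped    172
5  book  returned    123
sort by price:
   item    status  price
5  book  returned    123
2  book   shipped    172
3  desk      paid    258
add column price_plus_5 = t['price'] + 5:
   item    status  price  price_plus_5
5  book  returned    123           128
2  book   shipped    172           177
3  desk      paid    258           263

258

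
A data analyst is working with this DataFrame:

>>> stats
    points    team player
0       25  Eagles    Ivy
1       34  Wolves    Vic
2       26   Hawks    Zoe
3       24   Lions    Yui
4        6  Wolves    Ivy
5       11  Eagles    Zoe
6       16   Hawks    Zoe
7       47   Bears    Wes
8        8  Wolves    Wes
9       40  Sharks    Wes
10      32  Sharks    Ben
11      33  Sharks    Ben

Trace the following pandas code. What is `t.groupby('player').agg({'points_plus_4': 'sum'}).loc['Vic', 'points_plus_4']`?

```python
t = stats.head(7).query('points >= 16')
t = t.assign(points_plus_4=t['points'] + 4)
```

take first 7 rows:
   points    team player
0      25  Eagles    Ivy
1      34  Wolves    Vic
2      26   Hawks    Zoe
3      24   Lions    Yui
4       6  Wolves    Ivy
5      11  Eagles    Zoe
6      16   Hawks    Zoe
filter rows where points >= 16:
   points    team player
0      25  Eagles    Ivy
1      34  Wolves    Vic
2      26   Hawks    Zoe
3      24   Lions    Yui
6      16   Hawks    Zoe
add column points_plus_4 = t['points'] + 4:
   points    team player  points_plus_4
0      25  Eagles    Ivy             29
1      34  Wolves    Vic             38
2      26   Hawks    Zoe             30
3      24   Lions    Yui             28
6      16   Hawks    Zoe             20
group by player, sum of points_plus_4:
        points_plus_4
player               
Ivy                29
Vic                38
Yui                28
Zoe                50
Reading off the value at row 'Vic', column 'points_plus_4', we get 38.

38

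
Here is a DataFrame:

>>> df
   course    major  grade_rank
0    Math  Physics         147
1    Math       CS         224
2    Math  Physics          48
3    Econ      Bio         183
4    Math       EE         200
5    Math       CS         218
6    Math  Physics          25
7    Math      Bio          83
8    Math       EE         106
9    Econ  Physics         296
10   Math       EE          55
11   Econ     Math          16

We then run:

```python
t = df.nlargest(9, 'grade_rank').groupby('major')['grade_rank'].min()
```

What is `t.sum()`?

503

take 9 rows with largest grade_rank:
   course    major  grade_rank
9    Econ  Physics         296
1    Math       CS         224
5    Math       CS         218
4    Math       EE         200
3    Econ      Bio         183
0    Math  Physics         147
8    Math       EE         106
7    Math      Bio          83
10   Math       EE          55
group by major, min of grade_rank:
major
Bio         83
CS         218
EE          55
Physics    147
Name: grade_rank, dtype: int64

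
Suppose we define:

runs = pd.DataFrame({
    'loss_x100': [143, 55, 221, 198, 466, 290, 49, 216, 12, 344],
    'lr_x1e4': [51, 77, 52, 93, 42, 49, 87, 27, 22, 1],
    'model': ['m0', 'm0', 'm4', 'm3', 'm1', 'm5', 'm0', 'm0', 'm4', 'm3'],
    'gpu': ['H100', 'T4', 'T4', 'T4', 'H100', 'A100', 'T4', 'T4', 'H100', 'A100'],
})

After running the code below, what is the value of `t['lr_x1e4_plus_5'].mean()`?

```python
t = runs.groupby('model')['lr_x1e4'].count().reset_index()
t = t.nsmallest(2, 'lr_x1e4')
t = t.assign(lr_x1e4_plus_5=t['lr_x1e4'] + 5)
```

group by model, count of lr_x1e4:
model
m0    4
m1    1
m3    2
m4    2
m5    1
Name: lr_x1e4, dtype: int64
reset_index():
  model  lr_x1e4
0    m0        4
1    m1        1
2    m3        2
3    m4        2
4    m5        1
take 2 rows with smallest lr_x1e4:
  model  lr_x1e4
1    m1        1
4    m5        1
add column lr_x1e4_plus_5 = t['lr_x1e4'] + 5:
  model  lr_x1e4  lr_x1e4_plus_5
1    m1        1               6
4    m5        1               6
Taking the mean of column 'lr_x1e4_plus_5' gives 6.0.

6.0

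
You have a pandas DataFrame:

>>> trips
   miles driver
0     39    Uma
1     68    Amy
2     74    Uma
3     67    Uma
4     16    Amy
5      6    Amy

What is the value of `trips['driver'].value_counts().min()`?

value_counts of driver:
driver
Uma    3
Amy    3
Name: count, dtype: int64
Finally, min of the resulting series = 3.

3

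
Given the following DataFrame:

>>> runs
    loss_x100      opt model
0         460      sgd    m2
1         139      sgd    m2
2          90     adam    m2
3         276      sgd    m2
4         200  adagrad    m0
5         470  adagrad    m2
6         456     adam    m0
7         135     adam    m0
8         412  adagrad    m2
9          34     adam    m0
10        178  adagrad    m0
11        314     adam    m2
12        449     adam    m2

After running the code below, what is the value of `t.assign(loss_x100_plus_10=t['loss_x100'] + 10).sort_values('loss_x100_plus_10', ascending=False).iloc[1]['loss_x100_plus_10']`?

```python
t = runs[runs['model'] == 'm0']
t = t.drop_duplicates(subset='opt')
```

filter rows where model == 'm0':
    loss_x100      opt model
4         200  adagrad    m0
6         456     adam    m0
7         135     adam    m0
9          34     adam    m0
10        178  adagrad    m0
drop duplicate opt (keep=first):
   loss_x100      opt model
4        200  adagrad    m0
6        456     adam    m0
add column loss_x100_plus_10 = t['loss_x100'] + 10:
   loss_x100      opt model  loss_x100_plus_10
4        200  adagrad    m0                210
6        456     adam    m0                466
sort by loss_x100_plus_10 descending:
   loss_x100      opt model  loss_x100_plus_10
6        456     adam    m0                466
4        200  adagrad    m0                210
Taking the value at position 1, column 'loss_x100_plus_10' gives 210.

210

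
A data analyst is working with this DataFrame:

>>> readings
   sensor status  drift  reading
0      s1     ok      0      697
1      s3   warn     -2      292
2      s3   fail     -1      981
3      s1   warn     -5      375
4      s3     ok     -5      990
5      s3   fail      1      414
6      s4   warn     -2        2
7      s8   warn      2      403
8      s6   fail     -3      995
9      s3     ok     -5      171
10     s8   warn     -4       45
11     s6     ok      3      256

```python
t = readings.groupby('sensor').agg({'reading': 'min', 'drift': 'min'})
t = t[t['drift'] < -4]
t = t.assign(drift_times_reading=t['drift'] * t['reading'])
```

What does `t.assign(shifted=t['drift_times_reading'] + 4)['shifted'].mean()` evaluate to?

group by sensor: min(reading), min(drift):
        reading  drift
sensor                
s1          375     -5
s3          171     -5
s4            2     -2
s6          256     -3
s8           45     -4
filter rows where drift < -4:
        reading  drift
sensor                
s1          375     -5
s3          171     -5
add column drift_times_reading = t['drift'] * t['reading']:
        reading  drift  drift_times_reading
sensor                                     
s1          375     -5                -1875
s3          171     -5                 -855
add column shifted = t['drift_times_reading'] + 4:
        reading  drift  drift_times_reading  shifted
sensor                                              
s1          375     -5                -1875    -1871
s3          171     -5                 -855     -851
The mean of column 'shifted' is -1361.0.

-1361.0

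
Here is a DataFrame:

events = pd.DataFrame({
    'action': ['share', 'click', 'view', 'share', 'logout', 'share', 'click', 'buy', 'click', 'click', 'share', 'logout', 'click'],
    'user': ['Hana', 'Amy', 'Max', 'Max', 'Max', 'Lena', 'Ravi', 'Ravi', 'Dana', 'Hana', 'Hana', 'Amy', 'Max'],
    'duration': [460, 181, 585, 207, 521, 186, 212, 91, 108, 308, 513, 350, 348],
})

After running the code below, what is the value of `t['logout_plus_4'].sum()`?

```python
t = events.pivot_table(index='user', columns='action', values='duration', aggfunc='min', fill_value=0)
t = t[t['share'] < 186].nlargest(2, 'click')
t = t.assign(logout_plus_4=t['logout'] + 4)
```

pivot: rows=user, cols=action, min(duration):
action  buy  click  logout  share  view
user                                   
Amy       0    181     350      0     0
Dana      0    108       0      0     0
Hana      0    308       0    460     0
Lena      0      0       0    186     0
Max       0    348     521    207   585
Ravi     91    212       0      0     0
filter rows where share < 186:
action  buy  click  logout  share  view
user                                   
Amy       0    181     350      0     0
Dana      0    108       0      0     0
Ravi     91    212       0      0     0
take 2 rows with largest click:
action  buy  click  logout  share  view
user                                   
Ravi     91    212       0      0     0
Amy       0    181     350      0     0
add column logout_plus_4 = t['logout'] + 4:
action  buy  click  logout  share  view  logout_plus_4
user                                                  
Ravi     91    212       0      0     0              4
Amy       0    181     350      0     0            354
Hence 358.

358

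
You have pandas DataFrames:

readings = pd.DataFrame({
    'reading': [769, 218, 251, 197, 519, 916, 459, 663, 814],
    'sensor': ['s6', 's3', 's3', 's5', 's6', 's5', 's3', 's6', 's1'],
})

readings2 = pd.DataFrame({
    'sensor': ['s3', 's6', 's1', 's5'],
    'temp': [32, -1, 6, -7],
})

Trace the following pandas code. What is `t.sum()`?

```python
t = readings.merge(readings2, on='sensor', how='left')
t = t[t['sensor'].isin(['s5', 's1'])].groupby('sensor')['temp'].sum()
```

-8

merge on 'sensor' (how='left') → 9 rows:
   reading sensor  temp
0      769     s6    -1
1      218     s3    32
2      251     s3    32
3      197     s5    -7
4      519     s6    -1
5      916     s5    -7
6      459     s3    32
7      663     s6    -1
8      814     s1     6
filter rows where sensor in ['s5', 's1']:
   reading sensor  temp
3      197     s5    -7
5      916     s5    -7
8      814     s1     6
group by sensor, sum of temp:
sensor
s1     6
s5   -14
Name: temp, dtype: int64
The sum of the resulting series is -8.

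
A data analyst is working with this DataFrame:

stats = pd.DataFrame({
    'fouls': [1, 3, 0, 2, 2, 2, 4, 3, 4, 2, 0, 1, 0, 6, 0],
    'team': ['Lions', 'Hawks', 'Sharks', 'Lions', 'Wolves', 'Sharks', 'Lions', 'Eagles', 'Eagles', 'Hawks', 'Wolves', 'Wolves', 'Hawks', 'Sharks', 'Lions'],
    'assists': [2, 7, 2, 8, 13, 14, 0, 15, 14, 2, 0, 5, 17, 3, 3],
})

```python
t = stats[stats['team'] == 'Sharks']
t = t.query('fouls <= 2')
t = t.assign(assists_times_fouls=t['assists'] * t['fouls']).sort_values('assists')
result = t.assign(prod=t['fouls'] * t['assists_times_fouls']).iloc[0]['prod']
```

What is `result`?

filter rows where team == 'Sharks':
    fouls    team  assists
2       0  Sharks        2
5       2  Sharks       14
13      6  Sharks        3
filter rows where fouls <= 2:
   fouls    team  assists
2      0  Sharks        2
5      2  Sharks       14
add column assists_times_fouls = t['assists'] * t['fouls']:
   fouls    team  assists  assists_times_fouls
2      0  Sharks        2                    0
5      2  Sharks       14                   28
sort by assists:
   fouls    team  assists  assists_times_fouls
2      0  Sharks        2                    0
5      2  Sharks       14                   28
add column prod = t['fouls'] * t['assists_times_fouls']:
   fouls    team  assists  assists_times_fouls  prod
2      0  Sharks        2                    0     0
5      2  Sharks       14                   28    56

0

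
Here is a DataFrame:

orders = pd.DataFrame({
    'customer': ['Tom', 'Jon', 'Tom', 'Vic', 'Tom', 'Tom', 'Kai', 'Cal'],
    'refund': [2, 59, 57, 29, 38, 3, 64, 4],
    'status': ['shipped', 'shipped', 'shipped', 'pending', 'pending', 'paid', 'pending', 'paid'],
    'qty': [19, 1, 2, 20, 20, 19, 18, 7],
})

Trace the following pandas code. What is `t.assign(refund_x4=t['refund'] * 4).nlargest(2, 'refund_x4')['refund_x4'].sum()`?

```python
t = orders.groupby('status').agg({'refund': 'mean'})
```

group by status, mean of refund:
            refund
status            
paid      3.500000
pending  43.666667
shipped  39.333333
add column refund_x4 = t['refund'] * 4:
            refund   refund_x4
status                        
paid      3.500000   14.000000
pending  43.666667  174.666667
shipped  39.333333  157.333333
take 2 rows with largest refund_x4:
            refund   refund_x4
status                        
pending  43.666667  174.666667
shipped  39.333333  157.333333

332.0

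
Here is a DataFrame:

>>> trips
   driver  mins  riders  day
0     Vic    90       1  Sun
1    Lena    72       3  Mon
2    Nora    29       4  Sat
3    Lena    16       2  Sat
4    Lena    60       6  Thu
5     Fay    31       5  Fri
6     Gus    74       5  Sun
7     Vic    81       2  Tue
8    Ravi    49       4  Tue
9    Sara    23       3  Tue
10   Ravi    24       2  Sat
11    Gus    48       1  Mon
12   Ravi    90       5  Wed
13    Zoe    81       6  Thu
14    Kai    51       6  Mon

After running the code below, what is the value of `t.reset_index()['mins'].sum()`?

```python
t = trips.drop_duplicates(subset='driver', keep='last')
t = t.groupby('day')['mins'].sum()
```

drop duplicate driver (keep=last):
   driver  mins  riders  day
2    Nora    29       4  Sat
4    Lena    60       6  Thu
5     Fay    31       5  Fri
7     Vic    81       2  Tue
9    Sara    23       3  Tue
11    Gus    48       1  Mon
12   Ravi    90       5  Wed
13    Zoe    81       6  Thu
14    Kai    51       6  Mon
group by day, sum of mins:
day
Fri     31
Mon     99
Sat     29
Thu    141
Tue    104
Wed     90
Name: mins, dtype: int64
reset_index():
   day  mins
0  Fri    31
1  Mon    99
2  Sat    29
3  Thu   141
4  Tue   104
5  Wed    90
Then the sum of column 'mins': 494

494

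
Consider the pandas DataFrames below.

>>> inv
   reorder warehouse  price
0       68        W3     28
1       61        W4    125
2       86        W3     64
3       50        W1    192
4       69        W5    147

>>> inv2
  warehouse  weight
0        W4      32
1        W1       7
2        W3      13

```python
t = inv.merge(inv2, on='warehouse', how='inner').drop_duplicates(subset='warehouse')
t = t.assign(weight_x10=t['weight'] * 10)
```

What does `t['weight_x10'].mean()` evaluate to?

merge on 'warehouse' (how='inner') → 4 rows:
   reorder warehouse  price  weight
0       68        W3     28      13
1       61        W4    125      32
2       86        W3     64      13
3       50        W1    192       7
drop duplicate warehouse (keep=first):
   reorder warehouse  price  weight
0       68        W3     28      13
1       61        W4    125      32
3       50        W1    192       7
add column weight_x10 = t['weight'] * 10:
   reorder warehouse  price  weight  weight_x10
0       68        W3     28      13         130
1       61        W4    125      32         320
3       50        W1    192       7          70

173.333333333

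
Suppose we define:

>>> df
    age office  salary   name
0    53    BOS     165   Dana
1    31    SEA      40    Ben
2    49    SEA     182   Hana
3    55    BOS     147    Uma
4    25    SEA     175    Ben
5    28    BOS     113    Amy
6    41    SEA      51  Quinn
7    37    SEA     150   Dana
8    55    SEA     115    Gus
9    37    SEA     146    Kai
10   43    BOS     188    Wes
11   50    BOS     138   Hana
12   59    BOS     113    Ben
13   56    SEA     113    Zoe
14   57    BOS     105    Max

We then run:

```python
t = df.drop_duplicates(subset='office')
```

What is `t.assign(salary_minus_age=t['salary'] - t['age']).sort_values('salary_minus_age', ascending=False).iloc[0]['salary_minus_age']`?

drop duplicate office (keep=first):
   age office  salary  name
0   53    BOS     165  Dana
1   31    SEA      40   Ben
add column salary_minus_age = t['salary'] - t['age']:
   age office  salary  name  salary_minus_age
0   53    BOS     165  Dana               112
1   31    SEA      40   Ben                 9
sort by salary_minus_age descending:
   age office  salary  name  salary_minus_age
0   53    BOS     165  Dana               112
1   31    SEA      40   Ben                 9
Finally, value at position 0, column 'salary_minus_age' = 112.

112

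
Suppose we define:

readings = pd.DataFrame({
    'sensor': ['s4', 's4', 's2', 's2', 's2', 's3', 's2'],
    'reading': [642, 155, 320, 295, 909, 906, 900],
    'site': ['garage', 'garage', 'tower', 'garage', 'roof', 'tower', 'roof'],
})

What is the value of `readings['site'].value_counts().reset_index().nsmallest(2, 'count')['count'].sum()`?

4

value_counts of site:
site
garage    3
tower     2
roof      2
Name: count, dtype: int64
reset_index():
     site  count
0  garage      3
1   tower      2
2    roof      2
take 2 rows with smallest count:
    site  count
1  tower      2
2   roof      2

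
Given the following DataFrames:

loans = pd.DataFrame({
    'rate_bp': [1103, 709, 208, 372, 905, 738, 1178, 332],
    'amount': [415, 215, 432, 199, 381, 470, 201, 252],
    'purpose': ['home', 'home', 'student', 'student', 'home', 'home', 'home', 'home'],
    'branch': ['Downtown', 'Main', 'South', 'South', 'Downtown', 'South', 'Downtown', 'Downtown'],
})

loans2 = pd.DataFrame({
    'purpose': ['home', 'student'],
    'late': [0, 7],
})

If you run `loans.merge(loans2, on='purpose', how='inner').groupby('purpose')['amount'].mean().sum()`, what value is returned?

merge on 'purpose' (how='inner') → 8 rows:
   rate_bp  amount  purpose    branch  late
0     1103     415     home  Downtown     0
1      709     215     home      Main     0
2      208     432  student     South     7
3      372     199  student     South     7
4      905     381     home  Downtown     0
5      738     470     home     South     0
6     1178     201     home  Downtown     0
7      332     252     home  Downtown     0
group by purpose, mean of amount:
purpose
home       322.333333
student    315.500000
Name: amount, dtype: float64
Finally, sum of the resulting series = 637.833333333.

637.833333333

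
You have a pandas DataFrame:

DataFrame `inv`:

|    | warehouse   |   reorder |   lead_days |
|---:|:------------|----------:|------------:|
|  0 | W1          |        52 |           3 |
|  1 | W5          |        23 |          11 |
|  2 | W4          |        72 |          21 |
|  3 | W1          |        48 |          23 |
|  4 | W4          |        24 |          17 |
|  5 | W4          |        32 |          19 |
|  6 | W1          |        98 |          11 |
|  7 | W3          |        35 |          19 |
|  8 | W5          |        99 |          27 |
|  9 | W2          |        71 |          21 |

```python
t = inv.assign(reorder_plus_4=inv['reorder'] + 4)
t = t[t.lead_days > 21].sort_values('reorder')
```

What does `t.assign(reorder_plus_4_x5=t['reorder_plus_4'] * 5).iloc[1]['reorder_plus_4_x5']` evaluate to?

515

add column reorder_plus_4 = inv['reorder'] + 4:
  warehouse  reorder  lead_days  reorder_plus_4
0        W1       52          3              56
1        W5       23         11              27
2        W4       72         21              76
3        W1       48         23              52
4        W4       24         17              28
5        W4       32         19              36
6        W1       98         11             102
7        W3       35         19              39
8        W5       99         27             103
9        W2       71         21              75
filter rows where lead_days > 21:
  warehouse  reorder  lead_days  reorder_plus_4
3        W1       48         23              52
8        W5       99         27             103
sort by reorder:
  warehouse  reorder  lead_days  reorder_plus_4
3        W1       48         23              52
8        W5       99         27             103
add column reorder_plus_4_x5 = t['reorder_plus_4'] * 5:
  warehouse  reorder  lead_days  reorder_plus_4  reorder_plus_4_x5
3        W1       48         23              52                260
8        W5       99         27             103                515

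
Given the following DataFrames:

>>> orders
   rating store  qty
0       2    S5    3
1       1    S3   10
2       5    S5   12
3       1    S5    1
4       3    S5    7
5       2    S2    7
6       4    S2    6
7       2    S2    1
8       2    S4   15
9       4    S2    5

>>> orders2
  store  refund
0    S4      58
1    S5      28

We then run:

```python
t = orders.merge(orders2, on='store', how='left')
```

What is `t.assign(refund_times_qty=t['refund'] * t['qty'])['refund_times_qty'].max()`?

merge on 'store' (how='left') → 10 rows:
   rating store  qty  refund
0       2    S5    3    28.0
1       1    S3   10     NaN
2       5    S5   12    28.0
3       1    S5    1    28.0
4       3    S5    7    28.0
5       2    S2    7     NaN
6       4    S2    6     NaN
7       2    S2    1     NaN
8       2    S4   15    58.0
9       4    S2    5     NaN
add column refund_times_qty = t['refund'] * t['qty']:
   rating store  qty  refund  refund_times_qty
0       2    S5    3    28.0              84.0
1       1    S3   10     NaN               NaN
2       5    S5   12    28.0             336.0
3       1    S5    1    28.0              28.0
4       3    S5    7    28.0             196.0
5       2    S2    7     NaN               NaN
6       4    S2    6     NaN               NaN
7       2    S2    1     NaN               NaN
8       2    S4   15    58.0             870.0
9       4    S2    5     NaN               NaN

870.0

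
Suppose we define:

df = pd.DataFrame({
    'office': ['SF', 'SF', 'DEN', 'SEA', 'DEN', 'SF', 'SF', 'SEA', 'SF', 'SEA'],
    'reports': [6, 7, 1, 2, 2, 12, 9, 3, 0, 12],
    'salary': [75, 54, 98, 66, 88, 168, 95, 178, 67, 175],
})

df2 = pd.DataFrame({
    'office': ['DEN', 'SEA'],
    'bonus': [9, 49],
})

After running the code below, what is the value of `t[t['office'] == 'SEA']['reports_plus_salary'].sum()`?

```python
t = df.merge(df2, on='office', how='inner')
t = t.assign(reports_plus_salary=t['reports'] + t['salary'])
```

436

merge on 'office' (how='inner') → 5 rows:
  office  reports  salary  bonus
0    DEN        1      98      9
1    SEA        2      66     49
2    DEN        2      88      9
3    SEA        3     178     49
4    SEA       12     175     49
add column reports_plus_salary = t['reports'] + t['salary']:
  office  reports  salary  bonus  reports_plus_salary
0    DEN        1      98      9                   99
1    SEA        2      66     49                   68
2    DEN        2      88      9                   90
3    SEA        3     178     49                  181
4    SEA       12     175     49                  187
filter rows where office == 'SEA':
  office  reports  salary  bonus  reports_plus_salary
1    SEA        2      66     49                   68
3    SEA        3     178     49                  181
4    SEA       12     175     49                  187
So sum() = 436.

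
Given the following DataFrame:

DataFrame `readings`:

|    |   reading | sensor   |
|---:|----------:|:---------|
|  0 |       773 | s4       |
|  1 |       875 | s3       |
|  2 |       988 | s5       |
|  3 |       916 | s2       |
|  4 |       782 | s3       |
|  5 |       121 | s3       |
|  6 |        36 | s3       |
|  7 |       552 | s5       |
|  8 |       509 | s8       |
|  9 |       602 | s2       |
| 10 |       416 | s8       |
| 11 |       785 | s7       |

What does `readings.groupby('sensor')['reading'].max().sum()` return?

group by sensor, max of reading:
sensor
s2    916
s3    875
s4    773
s5    988
s7    785
s8    509
Name: reading, dtype: int64
sum of the resulting series → 4846

4846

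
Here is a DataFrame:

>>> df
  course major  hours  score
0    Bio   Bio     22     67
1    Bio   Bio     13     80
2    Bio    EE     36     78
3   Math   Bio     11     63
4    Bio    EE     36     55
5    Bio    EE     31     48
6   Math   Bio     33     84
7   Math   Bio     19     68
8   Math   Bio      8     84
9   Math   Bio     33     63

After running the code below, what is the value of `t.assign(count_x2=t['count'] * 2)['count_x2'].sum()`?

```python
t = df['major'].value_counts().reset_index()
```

value_counts of major:
major
Bio    7
EE     3
Name: count, dtype: int64
reset_index():
  major  count
0   Bio      7
1    EE      3
add column count_x2 = t['count'] * 2:
  major  count  count_x2
0   Bio      7        14
1    EE      3         6
Then the sum of column 'count_x2': 20

20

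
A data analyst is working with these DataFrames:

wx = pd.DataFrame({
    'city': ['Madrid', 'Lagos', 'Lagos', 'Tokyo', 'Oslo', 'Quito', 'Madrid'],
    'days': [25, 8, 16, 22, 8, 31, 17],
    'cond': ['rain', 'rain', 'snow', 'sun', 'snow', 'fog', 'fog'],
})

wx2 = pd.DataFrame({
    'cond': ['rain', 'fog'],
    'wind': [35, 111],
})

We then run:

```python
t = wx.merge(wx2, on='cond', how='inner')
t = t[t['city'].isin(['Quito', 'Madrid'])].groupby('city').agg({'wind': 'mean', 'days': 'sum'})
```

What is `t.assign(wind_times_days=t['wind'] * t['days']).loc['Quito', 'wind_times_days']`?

merge on 'cond' (how='inner') → 4 rows:
     city  days  cond  wind
0  Madrid    25  rain    35
1   Lagos     8  rain    35
2   Quito    31   fog   111
3  Madrid    17   fog   111
filter rows where city in ['Quito', 'Madrid']:
     city  days  cond  wind
0  Madrid    25  rain    35
2   Quito    31   fog   111
3  Madrid    17   fog   111
group by city: mean(wind), sum(days):
         wind  days
city               
Madrid   73.0    42
Quito   111.0    31
add column wind_times_days = t['wind'] * t['days']:
         wind  days  wind_times_days
city                                
Madrid   73.0    42           3066.0
Quito   111.0    31           3441.0
value at row 'Quito', column 'wind_times_days' → 3441.0

3441.0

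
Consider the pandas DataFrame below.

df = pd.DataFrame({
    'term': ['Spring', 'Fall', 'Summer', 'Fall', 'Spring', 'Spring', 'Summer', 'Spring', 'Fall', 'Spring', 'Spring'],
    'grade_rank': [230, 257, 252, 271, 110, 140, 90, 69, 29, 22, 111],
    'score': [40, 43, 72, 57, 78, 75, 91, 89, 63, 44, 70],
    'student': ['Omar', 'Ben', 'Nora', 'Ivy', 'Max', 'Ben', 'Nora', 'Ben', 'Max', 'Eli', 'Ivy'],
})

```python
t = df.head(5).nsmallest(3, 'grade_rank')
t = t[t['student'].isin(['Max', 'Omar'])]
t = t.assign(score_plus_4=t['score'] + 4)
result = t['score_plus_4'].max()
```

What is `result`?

82

take first 5 rows:
     term  grade_rank  score student
0  Spring         230     40    Omar
1    Fall         257     43     Ben
2  Summer         252     72    Nora
3    Fall         271     57     Ivy
4  Spring         110     78     Max
take 3 rows with smallest grade_rank:
     term  grade_rank  score student
4  Spring         110     78     Max
0  Spring         230     40    Omar
2  Summer         252     72    Nora
filter rows where student in ['Max', 'Omar']:
     term  grade_rank  score student
4  Spring         110     78     Max
0  Spring         230     40    Omar
add column score_plus_4 = t['score'] + 4:
     term  grade_rank  score student  score_plus_4
4  Spring         110     78     Max            82
0  Spring         230     40    Omar            44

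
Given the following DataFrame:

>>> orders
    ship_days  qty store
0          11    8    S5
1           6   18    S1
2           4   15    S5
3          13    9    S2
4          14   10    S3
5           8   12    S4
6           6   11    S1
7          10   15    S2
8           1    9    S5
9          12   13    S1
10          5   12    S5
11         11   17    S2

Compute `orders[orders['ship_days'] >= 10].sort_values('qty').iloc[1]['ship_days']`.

13

filter rows where ship_days >= 10:
    ship_days  qty store
0          11    8    S5
3          13    9    S2
4          14   10    S3
7          10   15    S2
9          12   13    S1
11         11   17    S2
sort by qty:
    ship_days  qty store
0          11    8    S5
3          13    9    S2
4          14   10    S3
9          12   13    S1
7          10   15    S2
11         11   17    S2
Reading off the value at position 1, column 'ship_days', we get 13.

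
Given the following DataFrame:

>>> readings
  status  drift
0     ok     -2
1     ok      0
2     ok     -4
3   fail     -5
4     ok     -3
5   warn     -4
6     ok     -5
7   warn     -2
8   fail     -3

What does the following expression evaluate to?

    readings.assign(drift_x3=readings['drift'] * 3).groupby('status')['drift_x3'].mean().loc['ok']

add column drift_x3 = readings['drift'] * 3:
  status  drift  drift_x3
0     ok     -2        -6
1     ok      0         0
2     ok     -4       -12
3   fail     -5       -15
4     ok     -3        -9
5   warn     -4       -12
6     ok     -5       -15
7   warn     -2        -6
8   fail     -3        -9
group by status, mean of drift_x3:
status
fail   -12.0
ok      -8.4
warn    -9.0
Name: drift_x3, dtype: float64
Hence -8.4.

-8.4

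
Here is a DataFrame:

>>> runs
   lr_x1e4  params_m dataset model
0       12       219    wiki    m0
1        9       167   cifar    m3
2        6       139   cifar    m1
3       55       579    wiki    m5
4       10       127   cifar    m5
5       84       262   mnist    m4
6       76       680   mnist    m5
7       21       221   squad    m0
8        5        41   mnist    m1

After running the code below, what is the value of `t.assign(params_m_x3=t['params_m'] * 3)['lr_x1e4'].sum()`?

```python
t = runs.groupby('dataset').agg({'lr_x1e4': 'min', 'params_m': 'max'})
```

44

group by dataset: min(lr_x1e4), max(params_m):
         lr_x1e4  params_m
dataset                   
cifar          6       167
mnist          5       680
squad         21       221
wiki          12       579
add column params_m_x3 = t['params_m'] * 3:
         lr_x1e4  params_m  params_m_x3
dataset                                
cifar          6       167          501
mnist          5       680         2040
squad         21       221          663
wiki          12       579         1737
Then the sum of column 'lr_x1e4': 44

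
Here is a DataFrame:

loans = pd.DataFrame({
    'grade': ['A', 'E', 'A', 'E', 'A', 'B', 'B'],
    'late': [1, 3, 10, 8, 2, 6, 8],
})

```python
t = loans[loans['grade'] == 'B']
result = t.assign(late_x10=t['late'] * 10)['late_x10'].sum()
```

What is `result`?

140

filter rows where grade == 'B':
  grade  late
5     B     6
6     B     8
add column late_x10 = t['late'] * 10:
  grade  late  late_x10
5     B     6        60
6     B     8        80
Reading off the sum of column 'late_x10', we get 140.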